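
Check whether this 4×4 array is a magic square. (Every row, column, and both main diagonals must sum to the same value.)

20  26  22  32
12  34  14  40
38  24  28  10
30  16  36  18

Yes

Row 1: 20 + 26 + 22 + 32 = 100.
Row 2: 12 + 34 + 14 + 40 = 100.
Row 3: 38 + 24 + 28 + 10 = 100.
Row 4: 30 + 16 + 36 + 18 = 100.
Column 1: 20 + 12 + 38 + 30 = 100.
Column 2: 26 + 34 + 24 + 16 = 100.
Column 3: 22 + 14 + 28 + 36 = 100.
Column 4: 32 + 40 + 10 + 18 = 100.
Main diagonal: 20 + 34 + 28 + 18 = 100.
Anti-diagonal: 32 + 14 + 24 + 30 = 100.
All lines sum to 100.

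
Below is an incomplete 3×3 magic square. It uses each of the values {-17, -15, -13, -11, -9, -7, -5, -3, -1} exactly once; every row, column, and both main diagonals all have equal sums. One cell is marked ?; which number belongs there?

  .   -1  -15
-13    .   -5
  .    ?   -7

-17

The 9 entries sum to -81, so each line sums to -81/3 = -27.
Row 1 needs -27; the known cells sum to -16, so (1,1) = -11.
Row 2: -13 + (-5) + ? = -27, so (2,2) = -9.
From column 1, -27 − (-11 + (-13)) gives (3,1) = -3.
The remaining cell in column 2 is (3,2) = -27 − (-10) = -17.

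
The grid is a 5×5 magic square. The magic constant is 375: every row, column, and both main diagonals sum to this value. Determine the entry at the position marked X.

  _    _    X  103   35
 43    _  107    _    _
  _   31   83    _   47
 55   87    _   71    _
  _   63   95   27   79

51

From row 5, 375 − (63 + 95 + 27 + 79) gives (5,1) = 111.
Anti-diagonal must total 375; the given cells sum to 316, so (2,4) = 59.
From column 4, 375 − (103 + 59 + 71 + 27) gives (3,4) = 115.
Row 3 needs 375; the known cells sum to 276, so (3,1) = 99.
Column 1: 43 + 99 + 55 + 111 + ? = 375, so (1,1) = 67.
Using main diagonal: 67 + 83 + 71 + 79 + ? → (2,2) = 375 − 300 = 75.
Using row 2: 43 + 75 + 107 + 59 + ? → (2,5) = 375 − 284 = 91.
Column 2 needs 375; the known cells sum to 256, so (1,2) = 119.
Column 5 must total 375; the given cells sum to 252, so (4,5) = 123.
Using row 1: 67 + 119 + 103 + 35 + ? → (1,3) = 375 − 324 = 51.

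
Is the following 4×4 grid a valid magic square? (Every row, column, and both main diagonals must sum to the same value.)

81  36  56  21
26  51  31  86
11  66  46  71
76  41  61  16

Row 1: 81 + 36 + 56 + 21 = 194.
Row 2: 26 + 51 + 31 + 86 = 194.
Row 3: 11 + 66 + 46 + 71 = 194.
Row 4: 76 + 41 + 61 + 16 = 194.
Column 1: 81 + 26 + 11 + 76 = 194.
Column 2: 36 + 51 + 66 + 41 = 194.
Column 3: 56 + 31 + 46 + 61 = 194.
Column 4: 21 + 86 + 71 + 16 = 194.
Main diagonal: 81 + 51 + 46 + 16 = 194.
Anti-diagonal: 21 + 31 + 66 + 76 = 194.
All lines sum to 194.

Yes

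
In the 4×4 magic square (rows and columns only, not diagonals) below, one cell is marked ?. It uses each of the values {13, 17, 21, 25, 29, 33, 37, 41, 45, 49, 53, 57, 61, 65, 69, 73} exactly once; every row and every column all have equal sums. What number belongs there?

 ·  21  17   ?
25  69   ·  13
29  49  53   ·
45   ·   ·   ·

61

The 16 entries sum to 688, so each line sums to 688/4 = 172.
From row 2, 172 − (25 + 69 + 13) gives (2,3) = 65.
Row 3 needs 172; the known cells sum to 131, so (3,4) = 41.
Column 1 must total 172; the given cells sum to 99, so (1,1) = 73.
Column 2 must total 172; the given cells sum to 139, so (4,2) = 33.
Column 3 needs 172; the known cells sum to 135, so (4,3) = 37.
Row 1 must total 172; the given cells sum to 111, so (1,4) = 61.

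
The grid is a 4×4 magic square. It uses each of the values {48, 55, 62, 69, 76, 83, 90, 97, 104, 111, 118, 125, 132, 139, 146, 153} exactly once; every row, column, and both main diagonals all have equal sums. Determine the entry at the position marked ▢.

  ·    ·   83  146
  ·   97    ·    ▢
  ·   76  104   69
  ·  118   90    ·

The 16 entries sum to 1608, so each line sums to 1608/4 = 402.
Row 3 must total 402; the given cells sum to 249, so (3,1) = 153.
Column 2 needs 402; the known cells sum to 291, so (1,2) = 111.
Column 3 must total 402; the given cells sum to 277, so (2,3) = 125.
The remaining cell in anti-diagonal is (4,1) = 402 − 347 = 55.
Using row 1: 111 + 83 + 146 + ? → (1,1) = 402 − 340 = 62.
Row 4 needs 402; the known cells sum to 263, so (4,4) = 139.
Column 1: 62 + 153 + 55 + ? = 402, so (2,1) = 132.
Using column 4: 146 + 69 + 139 + ? → (2,4) = 402 − 354 = 48.

48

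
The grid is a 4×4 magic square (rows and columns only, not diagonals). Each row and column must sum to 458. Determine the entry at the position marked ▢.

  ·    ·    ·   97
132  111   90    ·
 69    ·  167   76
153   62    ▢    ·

83

Row 2: 132 + 111 + 90 + ? = 458, so (2,4) = 125.
The remaining cell in row 3 is (3,2) = 458 − 312 = 146.
Column 1 needs 458; the known cells sum to 354, so (1,1) = 104.
Column 2: 111 + 146 + 62 + ? = 458, so (1,2) = 139.
Column 4 must total 458; the given cells sum to 298, so (4,4) = 160.
From row 1, 458 − (104 + 139 + 97) gives (1,3) = 118.
Row 4 must total 458; the given cells sum to 375, so (4,3) = 83.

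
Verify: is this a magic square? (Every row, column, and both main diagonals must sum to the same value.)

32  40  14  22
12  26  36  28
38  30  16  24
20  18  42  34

No — column 4 sums to 108 but row 4 sums to 114.

Row 1: 32 + 40 + 14 + 22 = 108.
Row 2: 12 + 26 + 36 + 28 = 102.
Row 3: 38 + 30 + 16 + 24 = 108.
Row 4: 20 + 18 + 42 + 34 = 114.
Column 1: 32 + 12 + 38 + 20 = 102.
Column 2: 40 + 26 + 30 + 18 = 114.
Column 3: 14 + 36 + 16 + 42 = 108.
Column 4: 22 + 28 + 24 + 34 = 108.
Main diagonal: 32 + 26 + 16 + 34 = 108.
Anti-diagonal: 22 + 36 + 30 + 20 = 108.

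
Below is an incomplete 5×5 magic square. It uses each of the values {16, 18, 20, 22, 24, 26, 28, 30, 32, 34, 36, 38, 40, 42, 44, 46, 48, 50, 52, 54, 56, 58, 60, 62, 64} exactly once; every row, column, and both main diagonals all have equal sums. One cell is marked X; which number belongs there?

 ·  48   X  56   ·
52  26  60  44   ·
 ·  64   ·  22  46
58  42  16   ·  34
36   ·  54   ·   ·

The 25 entries sum to 1000, so each line sums to 1000/5 = 200.
Row 2 needs 200; the known cells sum to 182, so (2,5) = 18.
Row 4 must total 200; the given cells sum to 150, so (4,4) = 50.
The remaining cell in column 2 is (5,2) = 200 − 180 = 20.
Using column 4: 56 + 44 + 22 + 50 + ? → (5,4) = 200 − 172 = 28.
The remaining cell in row 5 is (5,5) = 200 − 138 = 62.
Column 5 must total 200; the given cells sum to 160, so (1,5) = 40.
The remaining cell in anti-diagonal is (3,3) = 200 − 162 = 38.
Row 3 must total 200; the given cells sum to 170, so (3,1) = 30.
The remaining cell in column 1 is (1,1) = 200 − 176 = 24.
The remaining cell in column 3 is (1,3) = 200 − 168 = 32.

32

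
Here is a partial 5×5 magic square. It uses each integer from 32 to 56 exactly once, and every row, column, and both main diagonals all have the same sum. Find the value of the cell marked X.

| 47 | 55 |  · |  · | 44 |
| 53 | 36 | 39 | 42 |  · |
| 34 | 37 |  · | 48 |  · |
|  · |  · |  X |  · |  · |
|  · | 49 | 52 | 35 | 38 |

51

The entries are 32 through 56, which sum to 1100, so each line sums to 1100/5 = 220.
The remaining cell in row 2 is (2,5) = 220 − 170 = 50.
Using row 5: 49 + 52 + 35 + 38 + ? → (5,1) = 220 − 174 = 46.
From column 1, 220 − (47 + 53 + 34 + 46) gives (4,1) = 40.
The remaining cell in column 2 is (4,2) = 220 − 177 = 43.
Anti-diagonal must total 220; the given cells sum to 175, so (3,3) = 45.
Row 3 needs 220; the known cells sum to 164, so (3,5) = 56.
The remaining cell in column 5 is (4,5) = 220 − 188 = 32.
Main diagonal needs 220; the known cells sum to 166, so (4,4) = 54.
The remaining cell in row 4 is (4,3) = 220 − 169 = 51.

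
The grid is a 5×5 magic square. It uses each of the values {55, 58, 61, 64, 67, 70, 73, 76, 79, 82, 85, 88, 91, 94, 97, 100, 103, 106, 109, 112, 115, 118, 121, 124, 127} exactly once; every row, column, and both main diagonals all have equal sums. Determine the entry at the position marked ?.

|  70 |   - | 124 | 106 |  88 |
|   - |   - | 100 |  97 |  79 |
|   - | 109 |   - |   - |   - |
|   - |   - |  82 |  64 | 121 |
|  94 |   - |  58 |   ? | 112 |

115

The 25 entries sum to 2275, so each line sums to 2275/5 = 455.
Row 1 must total 455; the given cells sum to 388, so (1,2) = 67.
Column 3: 124 + 100 + 82 + 58 + ? = 455, so (3,3) = 91.
Column 5 needs 455; the known cells sum to 400, so (3,5) = 55.
Main diagonal must total 455; the given cells sum to 337, so (2,2) = 118.
From anti-diagonal, 455 − (88 + 97 + 91 + 94) gives (4,2) = 85.
Using row 2: 118 + 100 + 97 + 79 + ? → (2,1) = 455 − 394 = 61.
The remaining cell in row 4 is (4,1) = 455 − 352 = 103.
Using column 1: 70 + 61 + 103 + 94 + ? → (3,1) = 455 − 328 = 127.
From column 2, 455 − (67 + 118 + 109 + 85) gives (5,2) = 76.
Row 3: 127 + 109 + 91 + 55 + ? = 455, so (3,4) = 73.
Using row 5: 94 + 76 + 58 + 112 + ? → (5,4) = 455 − 340 = 115.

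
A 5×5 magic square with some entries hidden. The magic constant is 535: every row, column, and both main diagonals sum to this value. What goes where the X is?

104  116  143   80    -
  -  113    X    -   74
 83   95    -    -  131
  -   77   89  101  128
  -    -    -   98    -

125

Row 1 must total 535; the given cells sum to 443, so (1,5) = 92.
Using row 4: 77 + 89 + 101 + 128 + ? → (4,1) = 535 − 395 = 140.
Column 2: 116 + 113 + 95 + 77 + ? = 535, so (5,2) = 134.
Column 5 must total 535; the given cells sum to 425, so (5,5) = 110.
The remaining cell in main diagonal is (3,3) = 535 − 428 = 107.
Row 3 must total 535; the given cells sum to 416, so (3,4) = 119.
Column 4: 80 + 119 + 101 + 98 + ? = 535, so (2,4) = 137.
From anti-diagonal, 535 − (92 + 137 + 107 + 77) gives (5,1) = 122.
Row 5 needs 535; the known cells sum to 464, so (5,3) = 71.
Using column 1: 104 + 83 + 140 + 122 + ? → (2,1) = 535 − 449 = 86.
Using column 3: 143 + 107 + 89 + 71 + ? → (2,3) = 535 − 410 = 125.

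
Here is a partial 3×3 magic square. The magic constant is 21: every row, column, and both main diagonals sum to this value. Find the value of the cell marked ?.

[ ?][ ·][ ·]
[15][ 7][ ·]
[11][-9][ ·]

-5

Row 2 must total 21; the given cells sum to 22, so (2,3) = -1.
Using row 3: 11 + (-9) + ? → (3,3) = 21 − 2 = 19.
Column 1: 15 + 11 + ? = 21, so (1,1) = -5.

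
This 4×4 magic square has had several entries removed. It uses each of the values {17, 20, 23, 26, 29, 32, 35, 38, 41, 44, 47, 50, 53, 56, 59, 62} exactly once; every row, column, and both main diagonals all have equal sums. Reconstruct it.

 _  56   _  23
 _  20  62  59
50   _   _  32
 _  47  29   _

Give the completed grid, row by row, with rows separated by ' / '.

53 56 26 23 / 17 20 62 59 / 50 35 41 32 / 38 47 29 44

The 16 entries sum to 632, so each line sums to 632/4 = 158.
The remaining cell in row 2 is (2,1) = 158 − 141 = 17.
The remaining cell in column 2 is (3,2) = 158 − 123 = 35.
Using column 4: 23 + 59 + 32 + ? → (4,4) = 158 − 114 = 44.
Anti-diagonal must total 158; the given cells sum to 120, so (4,1) = 38.
Using row 3: 50 + 35 + 32 + ? → (3,3) = 158 − 117 = 41.
Column 1 must total 158; the given cells sum to 105, so (1,1) = 53.
Column 3 needs 158; the known cells sum to 132, so (1,3) = 26.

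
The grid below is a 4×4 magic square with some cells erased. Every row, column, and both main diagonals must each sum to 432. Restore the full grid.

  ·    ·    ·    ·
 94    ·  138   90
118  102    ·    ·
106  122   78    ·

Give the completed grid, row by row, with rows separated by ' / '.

114 98 134 86 / 94 110 138 90 / 118 102 82 130 / 106 122 78 126

The remaining cell in row 2 is (2,2) = 432 − 322 = 110.
From row 4, 432 − (106 + 122 + 78) gives (4,4) = 126.
From column 1, 432 − (94 + 118 + 106) gives (1,1) = 114.
Column 2: 110 + 102 + 122 + ? = 432, so (1,2) = 98.
Main diagonal must total 432; the given cells sum to 350, so (3,3) = 82.
Using anti-diagonal: 138 + 102 + 106 + ? → (1,4) = 432 − 346 = 86.
Row 1 needs 432; the known cells sum to 298, so (1,3) = 134.
Using row 3: 118 + 102 + 82 + ? → (3,4) = 432 − 302 = 130.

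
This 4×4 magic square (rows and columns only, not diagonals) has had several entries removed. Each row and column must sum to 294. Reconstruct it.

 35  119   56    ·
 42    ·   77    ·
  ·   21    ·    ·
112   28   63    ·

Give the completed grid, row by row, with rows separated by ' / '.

35 119 56 84 / 42 126 77 49 / 105 21 98 70 / 112 28 63 91

The remaining cell in row 1 is (1,4) = 294 − 210 = 84.
Row 4 must total 294; the given cells sum to 203, so (4,4) = 91.
The remaining cell in column 1 is (3,1) = 294 − 189 = 105.
From column 2, 294 − (119 + 21 + 28) gives (2,2) = 126.
The remaining cell in column 3 is (3,3) = 294 − 196 = 98.
Row 2: 42 + 126 + 77 + ? = 294, so (2,4) = 49.
Row 3: 105 + 21 + 98 + ? = 294, so (3,4) = 70.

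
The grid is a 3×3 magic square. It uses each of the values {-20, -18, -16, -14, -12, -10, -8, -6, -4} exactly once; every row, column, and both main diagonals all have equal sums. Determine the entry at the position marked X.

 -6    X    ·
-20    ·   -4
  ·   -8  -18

The 9 entries sum to -108, so each line sums to -108/3 = -36.
Row 2 needs -36; the known cells sum to -24, so (2,2) = -12.
Row 3: -8 + (-18) + ? = -36, so (3,1) = -10.
Column 2 must total -36; the given cells sum to -20, so (1,2) = -16.

-16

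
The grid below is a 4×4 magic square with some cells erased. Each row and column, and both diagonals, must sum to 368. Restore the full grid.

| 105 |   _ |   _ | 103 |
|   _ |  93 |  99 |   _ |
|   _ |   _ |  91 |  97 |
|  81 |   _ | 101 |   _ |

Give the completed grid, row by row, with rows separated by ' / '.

Column 3: 99 + 91 + 101 + ? = 368, so (1,3) = 77.
The remaining cell in main diagonal is (4,4) = 368 − 289 = 79.
Using anti-diagonal: 103 + 99 + 81 + ? → (3,2) = 368 − 283 = 85.
Row 1: 105 + 77 + 103 + ? = 368, so (1,2) = 83.
From row 3, 368 − (85 + 91 + 97) gives (3,1) = 95.
Row 4 must total 368; the given cells sum to 261, so (4,2) = 107.
Using column 1: 105 + 95 + 81 + ? → (2,1) = 368 − 281 = 87.
Column 4 must total 368; the given cells sum to 279, so (2,4) = 89.

105 83 77 103 / 87 93 99 89 / 95 85 91 97 / 81 107 101 79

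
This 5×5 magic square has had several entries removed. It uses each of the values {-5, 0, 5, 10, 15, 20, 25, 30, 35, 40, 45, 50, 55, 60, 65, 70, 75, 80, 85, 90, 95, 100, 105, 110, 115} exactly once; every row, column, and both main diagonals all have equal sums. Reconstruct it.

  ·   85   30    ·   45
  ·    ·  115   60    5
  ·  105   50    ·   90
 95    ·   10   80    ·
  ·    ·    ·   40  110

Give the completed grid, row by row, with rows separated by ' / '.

The 25 entries sum to 1375, so each line sums to 1375/5 = 275.
From column 3, 275 − (30 + 115 + 50 + 10) gives (5,3) = 70.
Column 5 needs 275; the known cells sum to 250, so (4,5) = 25.
Row 4: 95 + 10 + 80 + 25 + ? = 275, so (4,2) = 65.
Using anti-diagonal: 45 + 60 + 50 + 65 + ? → (5,1) = 275 − 220 = 55.
From row 5, 275 − (55 + 70 + 40 + 110) gives (5,2) = 0.
Column 2 needs 275; the known cells sum to 255, so (2,2) = 20.
Using main diagonal: 20 + 50 + 80 + 110 + ? → (1,1) = 275 − 260 = 15.
The remaining cell in row 1 is (1,4) = 275 − 175 = 100.
Row 2: 20 + 115 + 60 + 5 + ? = 275, so (2,1) = 75.
Column 1: 15 + 75 + 95 + 55 + ? = 275, so (3,1) = 35.
Using column 4: 100 + 60 + 80 + 40 + ? → (3,4) = 275 − 280 = -5.

15 85 30 100 45 / 75 20 115 60 5 / 35 105 50 -5 90 / 95 65 10 80 25 / 55 0 70 40 110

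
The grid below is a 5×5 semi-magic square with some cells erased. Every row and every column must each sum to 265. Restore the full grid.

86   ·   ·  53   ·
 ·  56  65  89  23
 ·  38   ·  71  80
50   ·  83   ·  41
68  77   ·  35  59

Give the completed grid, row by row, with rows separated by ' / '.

86 20 44 53 62 / 32 56 65 89 23 / 29 38 47 71 80 / 50 74 83 17 41 / 68 77 26 35 59

Using row 2: 56 + 65 + 89 + 23 + ? → (2,1) = 265 − 233 = 32.
Using row 5: 68 + 77 + 35 + 59 + ? → (5,3) = 265 − 239 = 26.
Column 1 must total 265; the given cells sum to 236, so (3,1) = 29.
The remaining cell in column 4 is (4,4) = 265 − 248 = 17.
Column 5: 23 + 80 + 41 + 59 + ? = 265, so (1,5) = 62.
Row 3 must total 265; the given cells sum to 218, so (3,3) = 47.
From row 4, 265 − (50 + 83 + 17 + 41) gives (4,2) = 74.
Using column 2: 56 + 38 + 74 + 77 + ? → (1,2) = 265 − 245 = 20.
From column 3, 265 − (65 + 47 + 83 + 26) gives (1,3) = 44.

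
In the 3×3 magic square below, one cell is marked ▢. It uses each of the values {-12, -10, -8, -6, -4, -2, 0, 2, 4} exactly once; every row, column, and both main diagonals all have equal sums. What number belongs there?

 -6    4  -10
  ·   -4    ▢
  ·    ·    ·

The 9 entries sum to -36, so each line sums to -36/3 = -12.
Using column 2: 4 + (-4) + ? → (3,2) = -12 − 0 = -12.
Main diagonal needs -12; the known cells sum to -10, so (3,3) = -2.
Using anti-diagonal: -10 + (-4) + ? → (3,1) = -12 − (-14) = 2.
Using column 1: -6 + 2 + ? → (2,1) = -12 − (-4) = -8.
Column 3 needs -12; the known cells sum to -12, so (2,3) = 0.

0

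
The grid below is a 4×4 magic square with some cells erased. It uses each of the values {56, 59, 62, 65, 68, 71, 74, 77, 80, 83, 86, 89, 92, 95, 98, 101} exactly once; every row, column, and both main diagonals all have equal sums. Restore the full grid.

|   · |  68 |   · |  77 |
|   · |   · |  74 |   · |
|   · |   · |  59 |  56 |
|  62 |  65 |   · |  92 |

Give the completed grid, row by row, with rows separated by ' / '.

83 68 86 77 / 71 80 74 89 / 98 101 59 56 / 62 65 95 92

The 16 entries sum to 1256, so each line sums to 1256/4 = 314.
The remaining cell in row 4 is (4,3) = 314 − 219 = 95.
Column 3 needs 314; the known cells sum to 228, so (1,3) = 86.
Column 4: 77 + 56 + 92 + ? = 314, so (2,4) = 89.
Anti-diagonal must total 314; the given cells sum to 213, so (3,2) = 101.
From row 1, 314 − (68 + 86 + 77) gives (1,1) = 83.
From row 3, 314 − (101 + 59 + 56) gives (3,1) = 98.
Column 1: 83 + 98 + 62 + ? = 314, so (2,1) = 71.
Column 2: 68 + 101 + 65 + ? = 314, so (2,2) = 80.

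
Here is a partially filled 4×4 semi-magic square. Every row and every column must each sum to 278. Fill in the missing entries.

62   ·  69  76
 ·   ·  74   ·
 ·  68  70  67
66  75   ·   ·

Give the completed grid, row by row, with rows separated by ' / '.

62 71 69 76 / 77 64 74 63 / 73 68 70 67 / 66 75 65 72

Row 1 must total 278; the given cells sum to 207, so (1,2) = 71.
From row 3, 278 − (68 + 70 + 67) gives (3,1) = 73.
The remaining cell in column 1 is (2,1) = 278 − 201 = 77.
Using column 2: 71 + 68 + 75 + ? → (2,2) = 278 − 214 = 64.
The remaining cell in column 3 is (4,3) = 278 − 213 = 65.
Row 2 must total 278; the given cells sum to 215, so (2,4) = 63.
From row 4, 278 − (66 + 75 + 65) gives (4,4) = 72.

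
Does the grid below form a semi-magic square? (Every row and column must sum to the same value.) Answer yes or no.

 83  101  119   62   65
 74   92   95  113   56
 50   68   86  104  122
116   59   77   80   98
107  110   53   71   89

Row 1: 83 + 101 + 119 + 62 + 65 = 430.
Row 2: 74 + 92 + 95 + 113 + 56 = 430.
Row 3: 50 + 68 + 86 + 104 + 122 = 430.
Row 4: 116 + 59 + 77 + 80 + 98 = 430.
Row 5: 107 + 110 + 53 + 71 + 89 = 430.
Column 1: 83 + 74 + 50 + 116 + 107 = 430.
Column 2: 101 + 92 + 68 + 59 + 110 = 430.
Column 3: 119 + 95 + 86 + 77 + 53 = 430.
Column 4: 62 + 113 + 104 + 80 + 71 = 430.
Column 5: 65 + 56 + 122 + 98 + 89 = 430.
All lines sum to 430.

Yes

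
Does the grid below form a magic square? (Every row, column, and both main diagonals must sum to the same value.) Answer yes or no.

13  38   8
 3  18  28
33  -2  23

No — column 3 sums to 59 but row 3 sums to 54.

Row 1: 13 + 38 + 8 = 59.
Row 2: 3 + 18 + 28 = 49.
Row 3: 33 + (-2) + 23 = 54.
Column 1: 13 + 3 + 33 = 49.
Column 2: 38 + 18 + (-2) = 54.
Column 3: 8 + 28 + 23 = 59.
Main diagonal: 13 + 18 + 23 = 54.
Anti-diagonal: 8 + 18 + 33 = 59.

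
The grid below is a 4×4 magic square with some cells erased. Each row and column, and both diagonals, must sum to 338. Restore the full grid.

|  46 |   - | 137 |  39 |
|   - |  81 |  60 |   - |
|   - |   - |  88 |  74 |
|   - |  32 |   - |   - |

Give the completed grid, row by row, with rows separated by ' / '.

Row 1 needs 338; the known cells sum to 222, so (1,2) = 116.
The remaining cell in column 2 is (3,2) = 338 − 229 = 109.
From column 3, 338 − (137 + 60 + 88) gives (4,3) = 53.
From main diagonal, 338 − (46 + 81 + 88) gives (4,4) = 123.
Anti-diagonal needs 338; the known cells sum to 208, so (4,1) = 130.
Row 3: 109 + 88 + 74 + ? = 338, so (3,1) = 67.
From column 1, 338 − (46 + 67 + 130) gives (2,1) = 95.
Column 4 needs 338; the known cells sum to 236, so (2,4) = 102.

46 116 137 39 / 95 81 60 102 / 67 109 88 74 / 130 32 53 123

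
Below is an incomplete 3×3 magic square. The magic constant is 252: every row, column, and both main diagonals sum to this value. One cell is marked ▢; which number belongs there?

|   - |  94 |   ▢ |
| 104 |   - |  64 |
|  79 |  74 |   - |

The remaining cell in row 2 is (2,2) = 252 − 168 = 84.
Row 3 needs 252; the known cells sum to 153, so (3,3) = 99.
From column 1, 252 − (104 + 79) gives (1,1) = 69.
Column 3: 64 + 99 + ? = 252, so (1,3) = 89.

89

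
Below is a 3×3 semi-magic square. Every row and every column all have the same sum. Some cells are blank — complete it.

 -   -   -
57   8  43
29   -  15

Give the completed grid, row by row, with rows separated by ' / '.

Row 2 is already complete: 57 + 8 + 43 = 108, so that is the magic constant.
Row 3 must total 108; the given cells sum to 44, so (3,2) = 64.
Column 1 must total 108; the given cells sum to 86, so (1,1) = 22.
The remaining cell in column 2 is (1,2) = 108 − 72 = 36.
The remaining cell in column 3 is (1,3) = 108 − 58 = 50.

22 36 50 / 57 8 43 / 29 64 15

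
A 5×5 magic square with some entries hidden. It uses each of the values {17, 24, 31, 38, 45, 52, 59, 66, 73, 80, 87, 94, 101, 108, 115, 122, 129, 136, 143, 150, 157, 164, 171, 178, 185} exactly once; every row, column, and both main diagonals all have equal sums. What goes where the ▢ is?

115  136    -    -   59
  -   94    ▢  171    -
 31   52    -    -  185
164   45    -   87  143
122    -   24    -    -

150

The 25 entries sum to 2525, so each line sums to 2525/5 = 505.
Row 4: 164 + 45 + 87 + 143 + ? = 505, so (4,3) = 66.
Using column 1: 115 + 31 + 164 + 122 + ? → (2,1) = 505 − 432 = 73.
The remaining cell in column 2 is (5,2) = 505 − 327 = 178.
Using anti-diagonal: 59 + 171 + 45 + 122 + ? → (3,3) = 505 − 397 = 108.
The remaining cell in row 3 is (3,4) = 505 − 376 = 129.
From main diagonal, 505 − (115 + 94 + 108 + 87) gives (5,5) = 101.
Row 5: 122 + 178 + 24 + 101 + ? = 505, so (5,4) = 80.
Column 4: 171 + 129 + 87 + 80 + ? = 505, so (1,4) = 38.
From column 5, 505 − (59 + 185 + 143 + 101) gives (2,5) = 17.
Row 1 needs 505; the known cells sum to 348, so (1,3) = 157.
From row 2, 505 − (73 + 94 + 171 + 17) gives (2,3) = 150.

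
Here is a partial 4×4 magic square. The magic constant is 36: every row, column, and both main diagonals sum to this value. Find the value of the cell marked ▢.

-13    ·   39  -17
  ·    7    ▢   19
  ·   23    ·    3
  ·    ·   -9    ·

-5

From row 1, 36 − (-13 + 39 + (-17)) gives (1,2) = 27.
The remaining cell in column 2 is (4,2) = 36 − 57 = -21.
From column 4, 36 − (-17 + 19 + 3) gives (4,4) = 31.
Main diagonal: -13 + 7 + 31 + ? = 36, so (3,3) = 11.
Row 3: 23 + 11 + 3 + ? = 36, so (3,1) = -1.
Row 4 needs 36; the known cells sum to 1, so (4,1) = 35.
Using column 1: -13 + (-1) + 35 + ? → (2,1) = 36 − 21 = 15.
Using column 3: 39 + 11 + (-9) + ? → (2,3) = 36 − 41 = -5.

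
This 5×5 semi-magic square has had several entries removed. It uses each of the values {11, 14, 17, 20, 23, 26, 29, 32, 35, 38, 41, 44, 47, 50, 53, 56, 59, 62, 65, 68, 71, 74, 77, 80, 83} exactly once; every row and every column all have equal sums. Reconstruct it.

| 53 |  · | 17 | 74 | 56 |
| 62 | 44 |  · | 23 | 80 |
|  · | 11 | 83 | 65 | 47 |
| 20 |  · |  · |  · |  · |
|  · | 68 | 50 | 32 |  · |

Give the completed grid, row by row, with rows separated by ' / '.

The 25 entries sum to 1175, so each line sums to 1175/5 = 235.
Row 1: 53 + 17 + 74 + 56 + ? = 235, so (1,2) = 35.
Row 2: 62 + 44 + 23 + 80 + ? = 235, so (2,3) = 26.
Row 3 needs 235; the known cells sum to 206, so (3,1) = 29.
Column 1: 53 + 62 + 29 + 20 + ? = 235, so (5,1) = 71.
The remaining cell in column 2 is (4,2) = 235 − 158 = 77.
Column 3: 17 + 26 + 83 + 50 + ? = 235, so (4,3) = 59.
Column 4 needs 235; the known cells sum to 194, so (4,4) = 41.
Using row 4: 20 + 77 + 59 + 41 + ? → (4,5) = 235 − 197 = 38.
Row 5 must total 235; the given cells sum to 221, so (5,5) = 14.

53 35 17 74 56 / 62 44 26 23 80 / 29 11 83 65 47 / 20 77 59 41 38 / 71 68 50 32 14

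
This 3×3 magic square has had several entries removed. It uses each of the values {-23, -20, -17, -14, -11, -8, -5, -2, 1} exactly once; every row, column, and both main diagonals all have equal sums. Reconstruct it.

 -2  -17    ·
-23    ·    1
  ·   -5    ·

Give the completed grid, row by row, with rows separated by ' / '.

-2 -17 -14 / -23 -11 1 / -8 -5 -20

The 9 entries sum to -99, so each line sums to -99/3 = -33.
Row 1: -2 + (-17) + ? = -33, so (1,3) = -14.
Row 2 needs -33; the known cells sum to -22, so (2,2) = -11.
Column 1 needs -33; the known cells sum to -25, so (3,1) = -8.
Using column 3: -14 + 1 + ? → (3,3) = -33 − (-13) = -20.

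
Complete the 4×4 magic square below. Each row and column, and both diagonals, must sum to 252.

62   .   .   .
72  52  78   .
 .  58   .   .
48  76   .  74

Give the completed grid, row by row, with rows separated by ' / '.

62 66 56 68 / 72 52 78 50 / 70 58 64 60 / 48 76 54 74

From row 2, 252 − (72 + 52 + 78) gives (2,4) = 50.
Using row 4: 48 + 76 + 74 + ? → (4,3) = 252 − 198 = 54.
From column 1, 252 − (62 + 72 + 48) gives (3,1) = 70.
Using column 2: 52 + 58 + 76 + ? → (1,2) = 252 − 186 = 66.
Main diagonal needs 252; the known cells sum to 188, so (3,3) = 64.
From anti-diagonal, 252 − (78 + 58 + 48) gives (1,4) = 68.
Row 1: 62 + 66 + 68 + ? = 252, so (1,3) = 56.
Row 3 must total 252; the given cells sum to 192, so (3,4) = 60.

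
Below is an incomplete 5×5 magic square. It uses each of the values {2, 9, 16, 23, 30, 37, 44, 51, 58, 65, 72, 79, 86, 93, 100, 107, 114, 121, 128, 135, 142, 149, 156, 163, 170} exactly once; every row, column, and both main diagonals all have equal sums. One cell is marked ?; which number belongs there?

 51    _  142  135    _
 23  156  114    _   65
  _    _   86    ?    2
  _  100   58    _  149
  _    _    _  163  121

44

The 25 entries sum to 2150, so each line sums to 2150/5 = 430.
From row 2, 430 − (23 + 156 + 114 + 65) gives (2,4) = 72.
From column 3, 430 − (142 + 114 + 86 + 58) gives (5,3) = 30.
Column 5: 65 + 2 + 149 + 121 + ? = 430, so (1,5) = 93.
Main diagonal: 51 + 156 + 86 + 121 + ? = 430, so (4,4) = 16.
Anti-diagonal must total 430; the given cells sum to 351, so (5,1) = 79.
Using row 1: 51 + 142 + 135 + 93 + ? → (1,2) = 430 − 421 = 9.
The remaining cell in row 4 is (4,1) = 430 − 323 = 107.
Row 5: 79 + 30 + 163 + 121 + ? = 430, so (5,2) = 37.
Using column 1: 51 + 23 + 107 + 79 + ? → (3,1) = 430 − 260 = 170.
From column 2, 430 − (9 + 156 + 100 + 37) gives (3,2) = 128.
Column 4: 135 + 72 + 16 + 163 + ? = 430, so (3,4) = 44.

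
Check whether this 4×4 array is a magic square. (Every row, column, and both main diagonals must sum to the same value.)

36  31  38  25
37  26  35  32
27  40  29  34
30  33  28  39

Yes

Row 1: 36 + 31 + 38 + 25 = 130.
Row 2: 37 + 26 + 35 + 32 = 130.
Row 3: 27 + 40 + 29 + 34 = 130.
Row 4: 30 + 33 + 28 + 39 = 130.
Column 1: 36 + 37 + 27 + 30 = 130.
Column 2: 31 + 26 + 40 + 33 = 130.
Column 3: 38 + 35 + 29 + 28 = 130.
Column 4: 25 + 32 + 34 + 39 = 130.
Main diagonal: 36 + 26 + 29 + 39 = 130.
Anti-diagonal: 25 + 35 + 40 + 30 = 130.
All lines sum to 130.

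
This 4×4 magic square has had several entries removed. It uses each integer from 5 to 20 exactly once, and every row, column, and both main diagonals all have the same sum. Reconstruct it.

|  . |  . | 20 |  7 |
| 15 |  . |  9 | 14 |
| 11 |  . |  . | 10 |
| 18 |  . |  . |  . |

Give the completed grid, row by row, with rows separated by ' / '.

6 17 20 7 / 15 12 9 14 / 11 16 13 10 / 18 5 8 19

The entries are 5 through 20, which sum to 200, so each line sums to 200/4 = 50.
Row 2 must total 50; the given cells sum to 38, so (2,2) = 12.
Column 1 must total 50; the given cells sum to 44, so (1,1) = 6.
Using column 4: 7 + 14 + 10 + ? → (4,4) = 50 − 31 = 19.
Main diagonal: 6 + 12 + 19 + ? = 50, so (3,3) = 13.
Anti-diagonal: 7 + 9 + 18 + ? = 50, so (3,2) = 16.
Row 1 needs 50; the known cells sum to 33, so (1,2) = 17.
Using column 2: 17 + 12 + 16 + ? → (4,2) = 50 − 45 = 5.
The remaining cell in column 3 is (4,3) = 50 − 42 = 8.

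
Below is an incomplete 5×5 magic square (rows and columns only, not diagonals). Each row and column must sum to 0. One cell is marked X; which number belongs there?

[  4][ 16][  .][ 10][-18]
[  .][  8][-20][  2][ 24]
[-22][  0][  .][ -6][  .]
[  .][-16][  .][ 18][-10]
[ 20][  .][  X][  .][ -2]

14

Row 1 needs 0; the known cells sum to 12, so (1,3) = -12.
The remaining cell in row 2 is (2,1) = 0 − 14 = -14.
Column 1 must total 0; the given cells sum to -12, so (4,1) = 12.
Column 2: 16 + 8 + 0 + (-16) + ? = 0, so (5,2) = -8.
Column 4 must total 0; the given cells sum to 24, so (5,4) = -24.
Column 5: -18 + 24 + (-10) + (-2) + ? = 0, so (3,5) = 6.
The remaining cell in row 3 is (3,3) = 0 − (-22) = 22.
Row 4 must total 0; the given cells sum to 4, so (4,3) = -4.
Row 5 needs 0; the known cells sum to -14, so (5,3) = 14.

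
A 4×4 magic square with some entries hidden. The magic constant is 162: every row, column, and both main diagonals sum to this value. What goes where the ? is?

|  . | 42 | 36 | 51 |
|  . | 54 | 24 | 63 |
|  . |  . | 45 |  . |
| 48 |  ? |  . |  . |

27

Row 1 must total 162; the given cells sum to 129, so (1,1) = 33.
Row 2: 54 + 24 + 63 + ? = 162, so (2,1) = 21.
Column 1 must total 162; the given cells sum to 102, so (3,1) = 60.
Column 3 must total 162; the given cells sum to 105, so (4,3) = 57.
From main diagonal, 162 − (33 + 54 + 45) gives (4,4) = 30.
Anti-diagonal: 51 + 24 + 48 + ? = 162, so (3,2) = 39.
Row 3 needs 162; the known cells sum to 144, so (3,4) = 18.
Row 4 must total 162; the given cells sum to 135, so (4,2) = 27.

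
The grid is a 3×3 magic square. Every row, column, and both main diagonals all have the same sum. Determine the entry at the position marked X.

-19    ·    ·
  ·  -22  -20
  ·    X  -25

-18

Main diagonal is complete and sums to -66; that is the magic constant.
Row 2: -22 + (-20) + ? = -66, so (2,1) = -24.
Using column 1: -19 + (-24) + ? → (3,1) = -66 − (-43) = -23.
The remaining cell in column 3 is (1,3) = -66 − (-45) = -21.
Using row 1: -19 + (-21) + ? → (1,2) = -66 − (-40) = -26.
From row 3, -66 − (-23 + (-25)) gives (3,2) = -18.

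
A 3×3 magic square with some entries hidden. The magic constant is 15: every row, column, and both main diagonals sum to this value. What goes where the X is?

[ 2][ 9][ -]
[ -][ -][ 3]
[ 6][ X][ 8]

1

Row 1: 2 + 9 + ? = 15, so (1,3) = 4.
Row 3 must total 15; the given cells sum to 14, so (3,2) = 1.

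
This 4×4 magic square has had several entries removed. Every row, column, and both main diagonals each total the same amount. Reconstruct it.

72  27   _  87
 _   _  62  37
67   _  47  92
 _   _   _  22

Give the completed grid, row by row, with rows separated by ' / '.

72 27 52 87 / 42 97 62 37 / 67 32 47 92 / 57 82 77 22

Column 4 is already complete: 87 + 37 + 92 + 22 = 238, so that is the magic constant.
Using row 1: 72 + 27 + 87 + ? → (1,3) = 238 − 186 = 52.
The remaining cell in row 3 is (3,2) = 238 − 206 = 32.
Column 3 needs 238; the known cells sum to 161, so (4,3) = 77.
From main diagonal, 238 − (72 + 47 + 22) gives (2,2) = 97.
Anti-diagonal: 87 + 62 + 32 + ? = 238, so (4,1) = 57.
Using row 2: 97 + 62 + 37 + ? → (2,1) = 238 − 196 = 42.
The remaining cell in row 4 is (4,2) = 238 − 156 = 82.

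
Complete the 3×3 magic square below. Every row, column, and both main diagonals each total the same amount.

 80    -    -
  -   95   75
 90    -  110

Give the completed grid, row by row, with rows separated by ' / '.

Main diagonal is already complete: 80 + 95 + 110 = 285, so that is the magic constant.
From row 2, 285 − (95 + 75) gives (2,1) = 115.
From row 3, 285 − (90 + 110) gives (3,2) = 85.
Using column 2: 95 + 85 + ? → (1,2) = 285 − 180 = 105.
The remaining cell in column 3 is (1,3) = 285 − 185 = 100.

80 105 100 / 115 95 75 / 90 85 110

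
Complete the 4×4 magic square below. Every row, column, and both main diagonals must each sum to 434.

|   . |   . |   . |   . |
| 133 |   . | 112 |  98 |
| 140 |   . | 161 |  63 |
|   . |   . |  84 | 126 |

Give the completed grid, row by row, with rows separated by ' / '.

56 154 77 147 / 133 91 112 98 / 140 70 161 63 / 105 119 84 126

The remaining cell in row 2 is (2,2) = 434 − 343 = 91.
Using row 3: 140 + 161 + 63 + ? → (3,2) = 434 − 364 = 70.
From column 3, 434 − (112 + 161 + 84) gives (1,3) = 77.
Column 4: 98 + 63 + 126 + ? = 434, so (1,4) = 147.
From main diagonal, 434 − (91 + 161 + 126) gives (1,1) = 56.
Anti-diagonal must total 434; the given cells sum to 329, so (4,1) = 105.
Row 1: 56 + 77 + 147 + ? = 434, so (1,2) = 154.
Using row 4: 105 + 84 + 126 + ? → (4,2) = 434 − 315 = 119.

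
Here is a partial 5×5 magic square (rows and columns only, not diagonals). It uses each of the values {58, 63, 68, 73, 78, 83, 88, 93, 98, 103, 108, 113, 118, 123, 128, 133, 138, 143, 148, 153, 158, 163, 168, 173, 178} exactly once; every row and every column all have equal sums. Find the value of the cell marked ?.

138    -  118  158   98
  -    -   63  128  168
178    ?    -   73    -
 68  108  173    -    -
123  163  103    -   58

The 25 entries sum to 2950, so each line sums to 2950/5 = 590.
Using row 1: 138 + 118 + 158 + 98 + ? → (1,2) = 590 − 512 = 78.
Row 5 must total 590; the given cells sum to 447, so (5,4) = 143.
The remaining cell in column 1 is (2,1) = 590 − 507 = 83.
Using column 3: 118 + 63 + 173 + 103 + ? → (3,3) = 590 − 457 = 133.
Using column 4: 158 + 128 + 73 + 143 + ? → (4,4) = 590 − 502 = 88.
The remaining cell in row 2 is (2,2) = 590 − 442 = 148.
Row 4: 68 + 108 + 173 + 88 + ? = 590, so (4,5) = 153.
Column 2 must total 590; the given cells sum to 497, so (3,2) = 93.

93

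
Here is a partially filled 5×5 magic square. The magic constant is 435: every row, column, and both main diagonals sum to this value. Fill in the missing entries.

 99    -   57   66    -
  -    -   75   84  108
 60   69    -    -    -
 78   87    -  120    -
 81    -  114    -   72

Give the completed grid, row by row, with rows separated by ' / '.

The remaining cell in column 1 is (2,1) = 435 − 318 = 117.
Using row 2: 117 + 75 + 84 + 108 + ? → (2,2) = 435 − 384 = 51.
Main diagonal must total 435; the given cells sum to 342, so (3,3) = 93.
Anti-diagonal needs 435; the known cells sum to 345, so (1,5) = 90.
Row 1: 99 + 57 + 66 + 90 + ? = 435, so (1,2) = 123.
From column 2, 435 − (123 + 51 + 69 + 87) gives (5,2) = 105.
The remaining cell in column 3 is (4,3) = 435 − 339 = 96.
From row 4, 435 − (78 + 87 + 96 + 120) gives (4,5) = 54.
Row 5 must total 435; the given cells sum to 372, so (5,4) = 63.
Column 4: 66 + 84 + 120 + 63 + ? = 435, so (3,4) = 102.
Column 5: 90 + 108 + 54 + 72 + ? = 435, so (3,5) = 111.

99 123 57 66 90 / 117 51 75 84 108 / 60 69 93 102 111 / 78 87 96 120 54 / 81 105 114 63 72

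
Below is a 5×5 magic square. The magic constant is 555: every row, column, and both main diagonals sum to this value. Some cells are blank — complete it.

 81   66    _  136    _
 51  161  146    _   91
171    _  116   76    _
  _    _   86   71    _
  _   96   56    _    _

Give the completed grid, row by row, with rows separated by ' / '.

81 66 151 136 121 / 51 161 146 106 91 / 171 131 116 76 61 / 141 101 86 71 156 / 111 96 56 166 126

The remaining cell in row 2 is (2,4) = 555 − 449 = 106.
Using column 3: 146 + 116 + 86 + 56 + ? → (1,3) = 555 − 404 = 151.
Column 4: 136 + 106 + 76 + 71 + ? = 555, so (5,4) = 166.
From main diagonal, 555 − (81 + 161 + 116 + 71) gives (5,5) = 126.
Row 1 must total 555; the given cells sum to 434, so (1,5) = 121.
Row 5 must total 555; the given cells sum to 444, so (5,1) = 111.
Column 1 must total 555; the given cells sum to 414, so (4,1) = 141.
From anti-diagonal, 555 − (121 + 106 + 116 + 111) gives (4,2) = 101.
From row 4, 555 − (141 + 101 + 86 + 71) gives (4,5) = 156.
Column 2 must total 555; the given cells sum to 424, so (3,2) = 131.
The remaining cell in column 5 is (3,5) = 555 − 494 = 61.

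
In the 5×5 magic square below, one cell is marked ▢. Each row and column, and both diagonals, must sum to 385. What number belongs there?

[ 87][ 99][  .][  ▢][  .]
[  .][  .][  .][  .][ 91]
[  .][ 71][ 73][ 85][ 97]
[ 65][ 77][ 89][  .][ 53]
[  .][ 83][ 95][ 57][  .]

Row 3 needs 385; the known cells sum to 326, so (3,1) = 59.
Row 4 must total 385; the given cells sum to 284, so (4,4) = 101.
From column 2, 385 − (99 + 71 + 77 + 83) gives (2,2) = 55.
Main diagonal must total 385; the given cells sum to 316, so (5,5) = 69.
From row 5, 385 − (83 + 95 + 57 + 69) gives (5,1) = 81.
Column 1: 87 + 59 + 65 + 81 + ? = 385, so (2,1) = 93.
Column 5 needs 385; the known cells sum to 310, so (1,5) = 75.
Using anti-diagonal: 75 + 73 + 77 + 81 + ? → (2,4) = 385 − 306 = 79.
The remaining cell in row 2 is (2,3) = 385 − 318 = 67.
Column 3 must total 385; the given cells sum to 324, so (1,3) = 61.
From column 4, 385 − (79 + 85 + 101 + 57) gives (1,4) = 63.

63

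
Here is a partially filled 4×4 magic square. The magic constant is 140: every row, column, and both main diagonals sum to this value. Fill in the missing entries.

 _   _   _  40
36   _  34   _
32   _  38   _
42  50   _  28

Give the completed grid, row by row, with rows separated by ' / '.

Row 4: 42 + 50 + 28 + ? = 140, so (4,3) = 20.
Column 1 needs 140; the known cells sum to 110, so (1,1) = 30.
Column 3: 34 + 38 + 20 + ? = 140, so (1,3) = 48.
From main diagonal, 140 − (30 + 38 + 28) gives (2,2) = 44.
From anti-diagonal, 140 − (40 + 34 + 42) gives (3,2) = 24.
Using row 1: 30 + 48 + 40 + ? → (1,2) = 140 − 118 = 22.
Row 2: 36 + 44 + 34 + ? = 140, so (2,4) = 26.
Using row 3: 32 + 24 + 38 + ? → (3,4) = 140 − 94 = 46.

30 22 48 40 / 36 44 34 26 / 32 24 38 46 / 42 50 20 28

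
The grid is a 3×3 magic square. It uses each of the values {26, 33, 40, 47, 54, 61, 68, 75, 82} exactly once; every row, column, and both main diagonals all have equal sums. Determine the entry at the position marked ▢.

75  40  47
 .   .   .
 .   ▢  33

68

The 9 entries sum to 486, so each line sums to 486/3 = 162.
From column 3, 162 − (47 + 33) gives (2,3) = 82.
The remaining cell in main diagonal is (2,2) = 162 − 108 = 54.
Using anti-diagonal: 47 + 54 + ? → (3,1) = 162 − 101 = 61.
Using row 2: 54 + 82 + ? → (2,1) = 162 − 136 = 26.
Row 3 must total 162; the given cells sum to 94, so (3,2) = 68.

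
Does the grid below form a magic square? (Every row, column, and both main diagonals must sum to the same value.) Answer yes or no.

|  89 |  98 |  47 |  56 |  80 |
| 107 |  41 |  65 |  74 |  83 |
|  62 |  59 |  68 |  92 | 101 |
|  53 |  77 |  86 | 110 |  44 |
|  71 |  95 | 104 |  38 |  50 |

No — row 3 sums to 382 but column 4 sums to 370.

Row 1: 89 + 98 + 47 + 56 + 80 = 370.
Row 2: 107 + 41 + 65 + 74 + 83 = 370.
Row 3: 62 + 59 + 68 + 92 + 101 = 382.
Row 4: 53 + 77 + 86 + 110 + 44 = 370.
Row 5: 71 + 95 + 104 + 38 + 50 = 358.
Column 1: 89 + 107 + 62 + 53 + 71 = 382.
Column 2: 98 + 41 + 59 + 77 + 95 = 370.
Column 3: 47 + 65 + 68 + 86 + 104 = 370.
Column 4: 56 + 74 + 92 + 110 + 38 = 370.
Column 5: 80 + 83 + 101 + 44 + 50 = 358.
Main diagonal: 89 + 41 + 68 + 110 + 50 = 358.
Anti-diagonal: 80 + 74 + 68 + 77 + 71 = 370.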